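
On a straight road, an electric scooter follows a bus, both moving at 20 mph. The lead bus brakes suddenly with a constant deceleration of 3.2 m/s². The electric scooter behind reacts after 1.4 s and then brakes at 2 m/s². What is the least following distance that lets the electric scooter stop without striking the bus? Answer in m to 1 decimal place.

Minimum gap ≈ 20.0 m

20 mph × 0.44704 = 8.9408 m/s.
Leader travels v²/(2a_L) = 79.938 / 6.400 = 12.490 m before stopping.
Follower covers v·t_r = 8.9408 × 1.4 = 12.517 m while reacting, then v²/(2a_F) = 79.938 / 4.000 = 19.985 m while braking, for a total of 12.517 + 19.985 = 32.502 m.
Since a_F ≤ a_L and the follower starts braking later, the follower is never slower than the leader, so the closest approach is when both have stopped.
Minimum gap = 32.502 − 12.490 = 20.012 m.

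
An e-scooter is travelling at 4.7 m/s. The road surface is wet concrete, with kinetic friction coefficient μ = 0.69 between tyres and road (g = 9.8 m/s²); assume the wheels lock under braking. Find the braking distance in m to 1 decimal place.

Braking distance ≈ 1.6 m

a = μg = 0.69 × 9.8 = 6.762 m/s².
Braking distance = v²/(2a) = 4.7000² / (2 × 6.762) = 22.090 / 13.524 = 1.633 m.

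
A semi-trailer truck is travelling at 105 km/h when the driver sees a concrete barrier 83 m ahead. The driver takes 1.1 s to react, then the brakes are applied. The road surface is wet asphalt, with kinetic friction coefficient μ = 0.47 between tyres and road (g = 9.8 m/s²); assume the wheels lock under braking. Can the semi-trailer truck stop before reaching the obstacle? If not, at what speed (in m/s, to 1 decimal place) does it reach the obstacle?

No — it strikes the obstacle at 19.5 m/s

105 km/h ÷ 3.6 = 29.1667 m/s.
a = μg = 0.47 × 9.8 = 4.606 m/s².
Reaction distance = 29.1667 × 1.1 = 32.083 m.
Braking distance needed to stop: v²/(2a) = 850.696 / 9.212 = 92.347 m, so total needed = 32.083 + 92.347 = 124.430 m > 83 m — it cannot stop.
Distance remaining when braking begins: 83 − 32.083 = 50.917 m.
v² = v₀² − 2a·d = 850.696 − 2 × 4.606 × 50.917 = 381.649 m²/s².
v = √381.649 = 19.536 m/s.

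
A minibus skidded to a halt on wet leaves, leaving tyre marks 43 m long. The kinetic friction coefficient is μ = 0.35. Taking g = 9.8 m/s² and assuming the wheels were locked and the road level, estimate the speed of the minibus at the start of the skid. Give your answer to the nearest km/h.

Initial speed ≈ 62 km/h

Deceleration a = μg = 0.35 × 9.8 = 3.430 m/s².
v = √(2a·d) = √(2 × 3.430 × 43) = √294.980 = 17.1750 m/s.
= 17.1750 × 3.6 = 61.830 km/h.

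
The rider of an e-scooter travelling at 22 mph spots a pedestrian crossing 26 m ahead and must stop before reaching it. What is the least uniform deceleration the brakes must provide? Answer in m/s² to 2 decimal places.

Required deceleration ≈ 1.86 m/s²

22 mph × 0.44704 = 9.8349 m/s.
v² = 2a·d ⇒ a = v²/(2d) = 9.8349² / (2 × 26.000) = 96.725 / 52.000 = 1.8601 m/s².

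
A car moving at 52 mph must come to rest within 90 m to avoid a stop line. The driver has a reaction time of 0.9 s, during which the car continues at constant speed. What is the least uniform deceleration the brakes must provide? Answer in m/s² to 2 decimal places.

Required deceleration ≈ 3.91 m/s²

52 mph × 0.44704 = 23.2461 m/s.
Distance covered during reaction = 23.2461 × 0.9 = 20.921 m.
Distance available for braking: 90 − 20.921 = 69.079 m.
v² = 2a·d ⇒ a = v²/(2d) = 23.2461² / (2 × 69.079) = 540.381 / 138.158 = 3.9113 m/s².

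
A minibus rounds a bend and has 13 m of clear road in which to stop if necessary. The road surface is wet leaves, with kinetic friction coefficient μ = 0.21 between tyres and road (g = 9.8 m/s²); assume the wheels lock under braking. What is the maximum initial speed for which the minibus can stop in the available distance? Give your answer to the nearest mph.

Maximum speed ≈ 16 mph

a = μg = 0.21 × 9.8 = 2.058 m/s².
v²/(2a) = d ⇒ v = √(2 × 2.058 × 13) = √53.51 = 7.3151 m/s.
7.3151 m/s ÷ 0.44704 = 16.363 mph.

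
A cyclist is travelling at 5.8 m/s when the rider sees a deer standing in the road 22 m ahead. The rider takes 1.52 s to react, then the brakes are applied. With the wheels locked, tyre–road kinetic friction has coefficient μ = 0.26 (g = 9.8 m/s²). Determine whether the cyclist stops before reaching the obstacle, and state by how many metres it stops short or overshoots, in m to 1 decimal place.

Yes — it stops 6.6 m short of the obstacle

a = μg = 0.26 × 9.8 = 2.548 m/s².
Reaction distance = 5.8000 × 1.52 = 8.816 m.
Braking distance = v²/(2a) = 33.640 / 5.096 = 6.601 m.
Total stopping distance = 8.816 + 6.601 = 15.417 m, vs 22 m available — it stops with 22 − 15.417 = 6.583 m to spare.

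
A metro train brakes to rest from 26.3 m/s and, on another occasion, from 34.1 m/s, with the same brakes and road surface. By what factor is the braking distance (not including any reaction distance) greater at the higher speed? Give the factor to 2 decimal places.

Braking distance d = v²/(2a), so with a fixed, d ∝ v².
Factor = (34.1/26.3)² = 1.2966² = 1.6812.

Factor ≈ 1.68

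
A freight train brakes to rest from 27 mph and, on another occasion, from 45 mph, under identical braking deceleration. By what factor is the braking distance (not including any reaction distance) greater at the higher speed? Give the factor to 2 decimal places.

Factor ≈ 2.78

Braking distance d = v²/(2a), so with a fixed, d ∝ v².
Factor = (45/27)² = 1.6667² = 2.7779.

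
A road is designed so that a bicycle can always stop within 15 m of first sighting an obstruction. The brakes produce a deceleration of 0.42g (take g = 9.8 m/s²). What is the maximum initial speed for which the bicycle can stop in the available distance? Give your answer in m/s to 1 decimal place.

a = 0.42 × 9.8 = 4.116 m/s².
v²/(2a) = d ⇒ v = √(2 × 4.116 × 15) = √123.48 = 11.1122 m/s.

Maximum speed ≈ 11.1 m/s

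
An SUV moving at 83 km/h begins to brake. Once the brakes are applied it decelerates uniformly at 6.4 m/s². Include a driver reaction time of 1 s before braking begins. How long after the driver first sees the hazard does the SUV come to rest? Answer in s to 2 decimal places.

Total time ≈ 4.60 s

83 km/h ÷ 3.6 = 23.0556 m/s.
Braking time = v/a = 23.0556 / 6.400 = 3.602 s.
Total = 1 + 3.602 = 4.602 s.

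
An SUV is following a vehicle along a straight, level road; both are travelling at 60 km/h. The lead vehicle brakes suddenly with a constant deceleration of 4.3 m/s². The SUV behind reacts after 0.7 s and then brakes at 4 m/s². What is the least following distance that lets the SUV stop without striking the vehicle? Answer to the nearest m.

60 km/h ÷ 3.6 = 16.6667 m/s.
Leader travels v²/(2a_L) = 277.779 / 8.600 = 32.300 m before stopping.
Follower covers v·t_r = 16.6667 × 0.7 = 11.667 m while reacting, then v²/(2a_F) = 277.779 / 8.000 = 34.722 m while braking, for a total of 11.667 + 34.722 = 46.389 m.
Since a_F ≤ a_L and the follower starts braking later, the follower is never slower than the leader, so the closest approach is when both have stopped.
Minimum gap = 46.389 − 32.300 = 14.089 m.

Minimum gap ≈ 14 m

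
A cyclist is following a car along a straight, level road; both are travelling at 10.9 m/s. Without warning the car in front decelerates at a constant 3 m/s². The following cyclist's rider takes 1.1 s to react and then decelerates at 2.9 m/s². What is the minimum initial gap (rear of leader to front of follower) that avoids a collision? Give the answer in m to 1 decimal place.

Leader travels v²/(2a_L) = 118.810 / 6.000 = 19.802 m before stopping.
Follower covers v·t_r = 10.9000 × 1.1 = 11.990 m while reacting, then v²/(2a_F) = 118.810 / 5.800 = 20.484 m while braking, for a total of 11.990 + 20.484 = 32.474 m.
Since a_F ≤ a_L and the follower starts braking later, the follower is never slower than the leader, so the closest approach is when both have stopped.
Minimum gap = 32.474 − 19.802 = 12.672 m.

Minimum gap ≈ 12.7 m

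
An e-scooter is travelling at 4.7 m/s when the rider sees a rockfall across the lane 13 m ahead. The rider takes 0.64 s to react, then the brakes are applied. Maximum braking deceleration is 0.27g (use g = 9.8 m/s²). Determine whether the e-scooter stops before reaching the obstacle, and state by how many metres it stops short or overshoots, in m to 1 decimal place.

a = 0.27 × 9.8 = 2.646 m/s².
Reaction distance = 4.7000 × 0.64 = 3.008 m.
Braking distance = v²/(2a) = 22.090 / 5.292 = 4.174 m.
Total stopping distance = 3.008 + 4.174 = 7.182 m, vs 13 m available — it stops with 13 − 7.182 = 5.818 m to spare.

Yes — it stops 5.8 m short of the obstacle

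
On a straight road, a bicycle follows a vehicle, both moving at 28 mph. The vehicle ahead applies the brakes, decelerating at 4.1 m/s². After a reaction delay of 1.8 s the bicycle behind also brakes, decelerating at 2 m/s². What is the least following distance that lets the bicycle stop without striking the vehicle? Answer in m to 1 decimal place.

28 mph × 0.44704 = 12.5171 m/s.
Leader travels v²/(2a_L) = 156.678 / 8.200 = 19.107 m before stopping.
Follower covers v·t_r = 12.5171 × 1.8 = 22.531 m while reacting, then v²/(2a_F) = 156.678 / 4.000 = 39.169 m while braking, for a total of 22.531 + 39.169 = 61.700 m.
Since a_F ≤ a_L and the follower starts braking later, the follower is never slower than the leader, so the closest approach is when both have stopped.
Minimum gap = 61.700 − 19.107 = 42.593 m.

Minimum gap ≈ 42.6 m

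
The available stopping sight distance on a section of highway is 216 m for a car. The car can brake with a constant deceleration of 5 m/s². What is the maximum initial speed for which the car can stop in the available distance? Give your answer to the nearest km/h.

Maximum speed ≈ 167 km/h

v²/(2a) = d ⇒ v = √(2 × 5.000 × 216) = √2160.00 = 46.4758 m/s.
46.4758 m/s × 3.6 = 167.313 km/h.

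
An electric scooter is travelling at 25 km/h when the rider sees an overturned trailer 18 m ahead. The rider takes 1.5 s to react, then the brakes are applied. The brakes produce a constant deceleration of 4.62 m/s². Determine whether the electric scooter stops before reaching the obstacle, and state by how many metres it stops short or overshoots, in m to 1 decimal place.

Yes — it stops 2.4 m short of the obstacle

25 km/h ÷ 3.6 = 6.9444 m/s.
Reaction distance = 6.9444 × 1.5 = 10.417 m.
Braking distance = v²/(2a) = 48.225 / 9.240 = 5.219 m.
Total stopping distance = 10.417 + 5.219 = 15.636 m, vs 18 m available — it stops with 18 − 15.636 = 2.364 m to spare.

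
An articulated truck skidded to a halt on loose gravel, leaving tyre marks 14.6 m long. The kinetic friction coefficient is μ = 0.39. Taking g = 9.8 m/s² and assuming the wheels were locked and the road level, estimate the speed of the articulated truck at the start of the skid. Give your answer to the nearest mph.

Initial speed ≈ 24 mph

Deceleration a = μg = 0.39 × 9.8 = 3.822 m/s².
v = √(2a·d) = √(2 × 3.822 × 14.6) = √111.602 = 10.5642 m/s.
= 10.5642 ÷ 0.44704 = 23.631 mph.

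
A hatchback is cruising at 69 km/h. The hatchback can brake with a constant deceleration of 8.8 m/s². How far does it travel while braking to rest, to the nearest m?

69 km/h ÷ 3.6 = 19.1667 m/s.
Braking distance = v²/(2a) = 19.1667² / (2 × 8.800) = 367.362 / 17.600 = 20.873 m.

Braking distance ≈ 21 m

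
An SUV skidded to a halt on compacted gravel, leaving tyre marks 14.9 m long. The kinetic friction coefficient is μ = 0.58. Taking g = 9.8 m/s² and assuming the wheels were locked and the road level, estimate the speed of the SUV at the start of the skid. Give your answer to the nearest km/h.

Initial speed ≈ 47 km/h

Deceleration a = μg = 0.58 × 9.8 = 5.684 m/s².
v = √(2a·d) = √(2 × 5.684 × 14.9) = √169.383 = 13.0147 m/s.
= 13.0147 × 3.6 = 46.853 km/h.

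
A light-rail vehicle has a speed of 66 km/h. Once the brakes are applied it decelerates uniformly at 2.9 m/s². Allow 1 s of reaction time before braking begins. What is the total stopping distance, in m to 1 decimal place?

66 km/h ÷ 3.6 = 18.3333 m/s.
Reaction distance = v·t_r = 18.3333 × 1 = 18.333 m.
Braking distance = v²/(2a) = 18.3333² / (2 × 2.900) = 336.110 / 5.800 = 57.950 m.
Total = 18.333 + 57.950 = 76.283 m.

Total stopping distance ≈ 76.3 m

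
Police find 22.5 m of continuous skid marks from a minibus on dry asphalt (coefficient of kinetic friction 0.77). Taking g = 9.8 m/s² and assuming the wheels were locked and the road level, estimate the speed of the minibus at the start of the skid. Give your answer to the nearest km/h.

Initial speed ≈ 66 km/h

Deceleration a = μg = 0.77 × 9.8 = 7.546 m/s².
v = √(2a·d) = √(2 × 7.546 × 22.5) = √339.570 = 18.4274 m/s.
= 18.4274 × 3.6 = 66.339 km/h.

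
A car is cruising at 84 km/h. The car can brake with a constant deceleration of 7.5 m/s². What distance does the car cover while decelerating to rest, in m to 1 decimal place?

84 km/h ÷ 3.6 = 23.3333 m/s.
Braking distance = v²/(2a) = 23.3333² / (2 × 7.500) = 544.443 / 15.000 = 36.296 m.

Braking distance ≈ 36.3 m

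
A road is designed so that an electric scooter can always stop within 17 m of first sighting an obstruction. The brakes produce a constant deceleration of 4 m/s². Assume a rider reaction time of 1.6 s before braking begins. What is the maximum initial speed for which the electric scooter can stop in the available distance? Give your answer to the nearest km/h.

Stopping distance: v·t_r + v²/(2a) = 17 with t_r = 1.6 s and a = 4.000 m/s².
So v² + 12.800 v − 136.00 = 0.
Positive root: v = −a·t_r + √((a·t_r)² + 2a·d) = −6.400 + √(40.960 + 136.00) = 6.9026 m/s.
6.9026 m/s × 3.6 = 24.849 km/h.

Maximum speed ≈ 25 km/h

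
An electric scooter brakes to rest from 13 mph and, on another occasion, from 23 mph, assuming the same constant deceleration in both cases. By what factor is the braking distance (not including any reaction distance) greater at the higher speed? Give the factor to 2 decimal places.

Factor ≈ 3.13

Braking distance d = v²/(2a), so with a fixed, d ∝ v².
Factor = (23/13)² = 1.7692² = 3.1301.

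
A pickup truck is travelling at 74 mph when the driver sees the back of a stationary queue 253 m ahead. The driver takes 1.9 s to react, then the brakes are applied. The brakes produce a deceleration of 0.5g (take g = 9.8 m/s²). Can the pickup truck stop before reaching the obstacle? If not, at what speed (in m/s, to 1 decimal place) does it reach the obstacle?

Yes — it stops about 78.5 m short of the obstacle, so it never reaches it

74 mph × 0.44704 = 33.0810 m/s.
a = 0.5 × 9.8 = 4.900 m/s².
Reaction distance = 33.0810 × 1.9 = 62.854 m.
Braking distance = v²/(2a) = 1094.353 / 9.800 = 111.669 m.
Total stopping distance = 62.854 + 111.669 = 174.523 m, vs 253 m available — it stops with 253 − 174.523 = 78.477 m to spare.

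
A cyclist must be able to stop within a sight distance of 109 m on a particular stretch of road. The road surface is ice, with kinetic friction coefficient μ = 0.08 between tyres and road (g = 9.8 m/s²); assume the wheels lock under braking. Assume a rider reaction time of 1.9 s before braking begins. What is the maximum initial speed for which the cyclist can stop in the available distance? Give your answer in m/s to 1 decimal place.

a = μg = 0.08 × 9.8 = 0.784 m/s².
Stopping distance: v·t_r + v²/(2a) = 109 with t_r = 1.9 s and a = 0.784 m/s².
So v² + 2.979 v − 170.91 = 0.
Positive root: v = −a·t_r + √((a·t_r)² + 2a·d) = −1.490 + √(2.220 + 170.91) = 11.6679 m/s.

Maximum speed ≈ 11.7 m/s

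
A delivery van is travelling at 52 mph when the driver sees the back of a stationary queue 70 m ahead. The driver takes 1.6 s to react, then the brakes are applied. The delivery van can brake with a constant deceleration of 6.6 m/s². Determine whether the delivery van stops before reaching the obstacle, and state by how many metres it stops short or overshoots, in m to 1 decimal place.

52 mph × 0.44704 = 23.2461 m/s.
Reaction distance = 23.2461 × 1.6 = 37.194 m.
Braking distance = v²/(2a) = 540.381 / 13.200 = 40.938 m.
Total stopping distance = 37.194 + 40.938 = 78.132 m, vs 70 m available — it cannot stop in time and overshoots by 78.132 − 70 = 8.132 m.

No — it overshoots by 8.1 m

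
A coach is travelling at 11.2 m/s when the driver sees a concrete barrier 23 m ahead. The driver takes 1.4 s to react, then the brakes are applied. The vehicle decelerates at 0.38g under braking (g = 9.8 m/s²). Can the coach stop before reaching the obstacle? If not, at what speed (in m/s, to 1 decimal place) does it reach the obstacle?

a = 0.38 × 9.8 = 3.724 m/s².
Reaction distance = 11.2000 × 1.4 = 15.680 m.
Braking distance needed to stop: v²/(2a) = 125.440 / 7.448 = 16.842 m, so total needed = 15.680 + 16.842 = 32.522 m > 23 m — it cannot stop.
Distance remaining when braking begins: 23 − 15.680 = 7.320 m.
v² = v₀² − 2a·d = 125.440 − 2 × 3.724 × 7.320 = 70.921 m²/s².
v = √70.921 = 8.421 m/s.

No — it strikes the obstacle at 8.4 m/s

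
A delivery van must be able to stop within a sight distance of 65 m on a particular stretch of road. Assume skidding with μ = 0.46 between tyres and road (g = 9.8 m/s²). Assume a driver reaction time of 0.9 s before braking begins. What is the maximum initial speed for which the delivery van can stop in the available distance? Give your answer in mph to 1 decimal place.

Maximum speed ≈ 45.8 mph

a = μg = 0.46 × 9.8 = 4.508 m/s².
Stopping distance: v·t_r + v²/(2a) = 65 with t_r = 0.9 s and a = 4.508 m/s².
So v² + 8.114 v − 586.04 = 0.
Positive root: v = −a·t_r + √((a·t_r)² + 2a·d) = −4.057 + √(16.459 + 586.04) = 20.4889 m/s.
20.4889 m/s ÷ 0.44704 = 45.832 mph.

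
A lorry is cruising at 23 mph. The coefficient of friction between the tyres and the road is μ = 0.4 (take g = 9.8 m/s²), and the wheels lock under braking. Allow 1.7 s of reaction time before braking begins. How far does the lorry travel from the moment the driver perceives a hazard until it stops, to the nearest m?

Total stopping distance ≈ 31 m

23 mph × 0.44704 = 10.2819 m/s.
a = μg = 0.4 × 9.8 = 3.920 m/s².
Reaction distance = v·t_r = 10.2819 × 1.7 = 17.479 m.
Braking distance = v²/(2a) = 10.2819² / (2 × 3.920) = 105.717 / 7.840 = 13.484 m.
Total = 17.479 + 13.484 = 30.963 m.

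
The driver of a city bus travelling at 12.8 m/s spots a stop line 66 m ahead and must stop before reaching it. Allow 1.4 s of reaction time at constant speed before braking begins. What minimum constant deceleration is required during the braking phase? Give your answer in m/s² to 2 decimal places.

Required deceleration ≈ 1.70 m/s²

Distance covered during reaction = 12.8000 × 1.4 = 17.920 m.
Distance available for braking: 66 − 17.920 = 48.080 m.
v² = 2a·d ⇒ a = v²/(2d) = 12.8000² / (2 × 48.080) = 163.840 / 96.160 = 1.7038 m/s².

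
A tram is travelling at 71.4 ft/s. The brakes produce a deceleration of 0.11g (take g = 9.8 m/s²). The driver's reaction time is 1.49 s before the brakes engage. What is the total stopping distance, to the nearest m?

71.4 ft/s × 0.3048 = 21.7627 m/s.
a = 0.11 × 9.8 = 1.078 m/s².
Reaction distance = v·t_r = 21.7627 × 1.49 = 32.426 m.
Braking distance = v²/(2a) = 21.7627² / (2 × 1.078) = 473.615 / 2.156 = 219.673 m.
Total = 32.426 + 219.673 = 252.099 m.

Total stopping distance ≈ 252 m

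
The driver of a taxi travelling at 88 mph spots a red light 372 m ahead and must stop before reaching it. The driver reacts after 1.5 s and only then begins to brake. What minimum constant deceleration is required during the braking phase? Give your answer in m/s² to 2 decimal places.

88 mph × 0.44704 = 39.3395 m/s.
Distance covered during reaction = 39.3395 × 1.5 = 59.009 m.
Distance available for braking: 372 − 59.009 = 312.991 m.
v² = 2a·d ⇒ a = v²/(2d) = 39.3395² / (2 × 312.991) = 1547.596 / 625.982 = 2.4723 m/s².

Required deceleration ≈ 2.47 m/s²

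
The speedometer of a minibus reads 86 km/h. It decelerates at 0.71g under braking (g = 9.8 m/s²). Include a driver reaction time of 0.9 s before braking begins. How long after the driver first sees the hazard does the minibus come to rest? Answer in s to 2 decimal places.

86 km/h ÷ 3.6 = 23.8889 m/s.
a = 0.71 × 9.8 = 6.958 m/s².
Braking time = v/a = 23.8889 / 6.958 = 3.433 s.
Total = 0.9 + 3.433 = 4.333 s.

Total time ≈ 4.33 s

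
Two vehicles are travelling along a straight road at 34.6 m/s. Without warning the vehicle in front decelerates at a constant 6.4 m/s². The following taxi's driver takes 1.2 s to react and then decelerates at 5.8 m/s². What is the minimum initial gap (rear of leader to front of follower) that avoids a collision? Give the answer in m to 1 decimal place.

Leader travels v²/(2a_L) = 1197.160 / 12.800 = 93.528 m before stopping.
Follower covers v·t_r = 34.6000 × 1.2 = 41.520 m while reacting, then v²/(2a_F) = 1197.160 / 11.600 = 103.203 m while braking, for a total of 41.520 + 103.203 = 144.723 m.
Since a_F ≤ a_L and the follower starts braking later, the follower is never slower than the leader, so the closest approach is when both have stopped.
Minimum gap = 144.723 − 93.528 = 51.195 m.

Minimum gap ≈ 51.2 m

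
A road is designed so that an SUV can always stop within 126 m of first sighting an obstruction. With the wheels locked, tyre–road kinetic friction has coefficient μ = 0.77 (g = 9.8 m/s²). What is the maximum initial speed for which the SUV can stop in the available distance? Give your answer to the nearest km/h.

Maximum speed ≈ 157 km/h

a = μg = 0.77 × 9.8 = 7.546 m/s².
v²/(2a) = d ⇒ v = √(2 × 7.546 × 126) = √1901.59 = 43.6072 m/s.
43.6072 m/s × 3.6 = 156.986 km/h.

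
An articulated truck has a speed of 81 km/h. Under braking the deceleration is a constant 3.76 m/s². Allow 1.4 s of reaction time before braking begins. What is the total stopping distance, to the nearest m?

81 km/h ÷ 3.6 = 22.5000 m/s.
Reaction distance = v·t_r = 22.5000 × 1.4 = 31.500 m.
Braking distance = v²/(2a) = 22.5000² / (2 × 3.760) = 506.250 / 7.520 = 67.320 m.
Total = 31.500 + 67.320 = 98.820 m.

Total stopping distance ≈ 99 m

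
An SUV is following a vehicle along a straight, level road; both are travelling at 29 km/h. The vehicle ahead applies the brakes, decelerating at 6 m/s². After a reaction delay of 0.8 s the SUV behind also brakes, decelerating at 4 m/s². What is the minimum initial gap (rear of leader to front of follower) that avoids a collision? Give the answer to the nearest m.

Minimum gap ≈ 9 m

29 km/h ÷ 3.6 = 8.0556 m/s.
Leader travels v²/(2a_L) = 64.893 / 12.000 = 5.408 m before stopping.
Follower covers v·t_r = 8.0556 × 0.8 = 6.444 m while reacting, then v²/(2a_F) = 64.893 / 8.000 = 8.112 m while braking, for a total of 6.444 + 8.112 = 14.556 m.
Since a_F ≤ a_L and the follower starts braking later, the follower is never slower than the leader, so the closest approach is when both have stopped.
Minimum gap = 14.556 − 5.408 = 9.148 m.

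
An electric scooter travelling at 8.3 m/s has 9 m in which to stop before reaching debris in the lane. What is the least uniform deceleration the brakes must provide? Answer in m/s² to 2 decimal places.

Required deceleration ≈ 3.83 m/s²

v² = 2a·d ⇒ a = v²/(2d) = 8.3000² / (2 × 9.000) = 68.890 / 18.000 = 3.8272 m/s².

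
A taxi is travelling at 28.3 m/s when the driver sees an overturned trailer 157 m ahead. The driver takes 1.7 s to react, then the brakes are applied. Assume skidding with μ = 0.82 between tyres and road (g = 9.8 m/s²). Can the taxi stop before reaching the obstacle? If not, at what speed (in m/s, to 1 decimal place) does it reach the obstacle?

a = μg = 0.82 × 9.8 = 8.036 m/s².
Reaction distance = 28.3000 × 1.7 = 48.110 m.
Braking distance = v²/(2a) = 800.890 / 16.072 = 49.831 m.
Total stopping distance = 48.110 + 49.831 = 97.941 m, vs 157 m available — it stops with 157 − 97.941 = 59.059 m to spare.

Yes — it stops about 59.1 m short of the obstacle, so it never reaches it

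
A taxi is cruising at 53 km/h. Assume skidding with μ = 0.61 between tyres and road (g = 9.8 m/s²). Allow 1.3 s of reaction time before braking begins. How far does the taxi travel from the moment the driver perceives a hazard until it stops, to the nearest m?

Total stopping distance ≈ 37 m

53 km/h ÷ 3.6 = 14.7222 m/s.
a = μg = 0.61 × 9.8 = 5.978 m/s².
Reaction distance = v·t_r = 14.7222 × 1.3 = 19.139 m.
Braking distance = v²/(2a) = 14.7222² / (2 × 5.978) = 216.743 / 11.956 = 18.128 m.
Total = 19.139 + 18.128 = 37.267 m.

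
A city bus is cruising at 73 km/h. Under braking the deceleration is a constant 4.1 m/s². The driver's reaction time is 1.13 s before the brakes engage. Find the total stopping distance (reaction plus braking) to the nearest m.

73 km/h ÷ 3.6 = 20.2778 m/s.
Reaction distance = v·t_r = 20.2778 × 1.13 = 22.914 m.
Braking distance = v²/(2a) = 20.2778² / (2 × 4.100) = 411.189 / 8.200 = 50.145 m.
Total = 22.914 + 50.145 = 73.059 m.

Total stopping distance ≈ 73 m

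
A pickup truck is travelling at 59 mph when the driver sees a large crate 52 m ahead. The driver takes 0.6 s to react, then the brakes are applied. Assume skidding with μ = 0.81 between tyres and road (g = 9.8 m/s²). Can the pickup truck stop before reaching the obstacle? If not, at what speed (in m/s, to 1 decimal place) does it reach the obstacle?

No — it strikes the obstacle at 11.0 m/s

59 mph × 0.44704 = 26.3754 m/s.
a = μg = 0.81 × 9.8 = 7.938 m/s².
Reaction distance = 26.3754 × 0.6 = 15.825 m.
Braking distance needed to stop: v²/(2a) = 695.662 / 15.876 = 43.818 m, so total needed = 15.825 + 43.818 = 59.643 m > 52 m — it cannot stop.
Distance remaining when braking begins: 52 − 15.825 = 36.175 m.
v² = v₀² − 2a·d = 695.662 − 2 × 7.938 × 36.175 = 121.348 m²/s².
v = √121.348 = 11.016 m/s.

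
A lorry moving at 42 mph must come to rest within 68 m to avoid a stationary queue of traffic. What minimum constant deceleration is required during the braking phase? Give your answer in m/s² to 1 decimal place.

42 mph × 0.44704 = 18.7757 m/s.
v² = 2a·d ⇒ a = v²/(2d) = 18.7757² / (2 × 68.000) = 352.527 / 136.000 = 2.5921 m/s².

Required deceleration ≈ 2.6 m/s²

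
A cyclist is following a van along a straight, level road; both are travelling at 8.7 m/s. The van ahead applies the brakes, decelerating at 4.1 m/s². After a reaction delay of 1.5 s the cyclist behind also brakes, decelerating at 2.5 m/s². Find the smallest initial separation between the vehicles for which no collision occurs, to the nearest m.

Leader travels v²/(2a_L) = 75.690 / 8.200 = 9.230 m before stopping.
Follower covers v·t_r = 8.7000 × 1.5 = 13.050 m while reacting, then v²/(2a_F) = 75.690 / 5.000 = 15.138 m while braking, for a total of 13.050 + 15.138 = 28.188 m.
Since a_F ≤ a_L and the follower starts braking later, the follower is never slower than the leader, so the closest approach is when both have stopped.
Minimum gap = 28.188 − 9.230 = 18.958 m.

Minimum gap ≈ 19 m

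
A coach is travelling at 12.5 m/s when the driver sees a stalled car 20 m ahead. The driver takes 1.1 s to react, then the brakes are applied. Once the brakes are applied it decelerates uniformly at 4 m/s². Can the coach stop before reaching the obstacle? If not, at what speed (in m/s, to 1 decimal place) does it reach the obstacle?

No — it strikes the obstacle at 10.3 m/s

Reaction distance = 12.5000 × 1.1 = 13.750 m.
Braking distance needed to stop: v²/(2a) = 156.250 / 8.000 = 19.531 m, so total needed = 13.750 + 19.531 = 33.281 m > 20 m — it cannot stop.
Distance remaining when braking begins: 20 − 13.750 = 6.250 m.
v² = v₀² − 2a·d = 156.250 − 2 × 4.000 × 6.250 = 106.250 m²/s².
v = √106.250 = 10.308 m/s.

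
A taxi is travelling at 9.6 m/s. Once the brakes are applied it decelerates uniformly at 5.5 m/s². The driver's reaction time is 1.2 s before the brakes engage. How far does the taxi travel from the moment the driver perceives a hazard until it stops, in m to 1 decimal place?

Reaction distance = v·t_r = 9.6000 × 1.2 = 11.520 m.
Braking distance = v²/(2a) = 9.6000² / (2 × 5.500) = 92.160 / 11.000 = 8.378 m.
Total = 11.520 + 8.378 = 19.898 m.

Total stopping distance ≈ 19.9 m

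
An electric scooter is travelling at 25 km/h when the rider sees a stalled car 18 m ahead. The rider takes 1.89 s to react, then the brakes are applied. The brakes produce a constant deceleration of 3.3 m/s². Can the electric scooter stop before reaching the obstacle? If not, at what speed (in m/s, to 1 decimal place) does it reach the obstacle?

No — it strikes the obstacle at 4.0 m/s

25 km/h ÷ 3.6 = 6.9444 m/s.
Reaction distance = 6.9444 × 1.89 = 13.125 m.
Braking distance needed to stop: v²/(2a) = 48.225 / 6.600 = 7.307 m, so total needed = 13.125 + 7.307 = 20.432 m > 18 m — it cannot stop.
Distance remaining when braking begins: 18 − 13.125 = 4.875 m.
v² = v₀² − 2a·d = 48.225 − 2 × 3.300 × 4.875 = 16.050 m²/s².
v = √16.050 = 4.006 m/s.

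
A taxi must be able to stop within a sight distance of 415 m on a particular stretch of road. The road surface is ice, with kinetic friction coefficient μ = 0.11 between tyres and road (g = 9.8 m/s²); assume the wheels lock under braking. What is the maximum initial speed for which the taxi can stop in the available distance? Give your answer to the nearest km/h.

a = μg = 0.11 × 9.8 = 1.078 m/s².
v²/(2a) = d ⇒ v = √(2 × 1.078 × 415) = √894.74 = 29.9122 m/s.
29.9122 m/s × 3.6 = 107.684 km/h.

Maximum speed ≈ 108 km/h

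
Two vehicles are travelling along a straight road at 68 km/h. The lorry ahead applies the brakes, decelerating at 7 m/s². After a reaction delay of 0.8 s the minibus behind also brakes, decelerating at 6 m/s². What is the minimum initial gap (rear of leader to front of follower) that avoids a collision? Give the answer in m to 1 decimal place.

68 km/h ÷ 3.6 = 18.8889 m/s.
Leader travels v²/(2a_L) = 356.791 / 14.000 = 25.485 m before stopping.
Follower covers v·t_r = 18.8889 × 0.8 = 15.111 m while reacting, then v²/(2a_F) = 356.791 / 12.000 = 29.733 m while braking, for a total of 15.111 + 29.733 = 44.844 m.
Since a_F ≤ a_L and the follower starts braking later, the follower is never slower than the leader, so the closest approach is when both have stopped.
Minimum gap = 44.844 − 25.485 = 19.359 m.

Minimum gap ≈ 19.4 m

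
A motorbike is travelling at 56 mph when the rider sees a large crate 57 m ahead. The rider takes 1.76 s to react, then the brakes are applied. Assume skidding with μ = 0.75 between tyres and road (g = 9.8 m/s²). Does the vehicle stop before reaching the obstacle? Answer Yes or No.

56 mph × 0.44704 = 25.0342 m/s.
a = μg = 0.75 × 9.8 = 7.350 m/s².
Reaction distance = 25.0342 × 1.76 = 44.060 m.
Braking distance = v²/(2a) = 626.711 / 14.700 = 42.633 m.
Total stopping distance = 44.060 + 42.633 = 86.693 m, vs 57 m available — it cannot stop in time and overshoots by 86.693 − 57 = 29.693 m.

No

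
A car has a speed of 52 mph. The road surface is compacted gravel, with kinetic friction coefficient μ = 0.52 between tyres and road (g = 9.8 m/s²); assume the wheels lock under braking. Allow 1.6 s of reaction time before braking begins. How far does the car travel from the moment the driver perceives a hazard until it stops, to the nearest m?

52 mph × 0.44704 = 23.2461 m/s.
a = μg = 0.52 × 9.8 = 5.096 m/s².
Reaction distance = v·t_r = 23.2461 × 1.6 = 37.194 m.
Braking distance = v²/(2a) = 23.2461² / (2 × 5.096) = 540.381 / 10.192 = 53.020 m.
Total = 37.194 + 53.020 = 90.214 m.

Total stopping distance ≈ 90 m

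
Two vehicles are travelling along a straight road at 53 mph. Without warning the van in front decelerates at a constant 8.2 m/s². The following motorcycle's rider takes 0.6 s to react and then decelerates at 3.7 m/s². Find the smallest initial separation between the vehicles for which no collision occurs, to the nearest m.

Minimum gap ≈ 56 m

53 mph × 0.44704 = 23.6931 m/s.
Leader travels v²/(2a_L) = 561.363 / 16.400 = 34.229 m before stopping.
Follower covers v·t_r = 23.6931 × 0.6 = 14.216 m while reacting, then v²/(2a_F) = 561.363 / 7.400 = 75.860 m while braking, for a total of 14.216 + 75.860 = 90.076 m.
Since a_F ≤ a_L and the follower starts braking later, the follower is never slower than the leader, so the closest approach is when both have stopped.
Minimum gap = 90.076 − 34.229 = 55.847 m.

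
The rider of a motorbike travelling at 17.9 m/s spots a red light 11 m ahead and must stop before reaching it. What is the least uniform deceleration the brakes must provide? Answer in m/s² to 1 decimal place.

Required deceleration ≈ 14.6 m/s²

v² = 2a·d ⇒ a = v²/(2d) = 17.9000² / (2 × 11.000) = 320.410 / 22.000 = 14.5641 m/s².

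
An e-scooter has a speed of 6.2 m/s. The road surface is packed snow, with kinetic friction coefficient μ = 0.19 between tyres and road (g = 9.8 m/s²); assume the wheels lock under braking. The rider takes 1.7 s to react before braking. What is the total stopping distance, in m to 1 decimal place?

Total stopping distance ≈ 20.9 m

a = μg = 0.19 × 9.8 = 1.862 m/s².
Reaction distance = v·t_r = 6.2000 × 1.7 = 10.540 m.
Braking distance = v²/(2a) = 6.2000² / (2 × 1.862) = 38.440 / 3.724 = 10.322 m.
Total = 10.540 + 10.322 = 20.862 m.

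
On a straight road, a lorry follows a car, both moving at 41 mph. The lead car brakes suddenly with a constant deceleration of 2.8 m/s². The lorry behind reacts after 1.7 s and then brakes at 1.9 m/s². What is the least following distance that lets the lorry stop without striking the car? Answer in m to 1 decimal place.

Minimum gap ≈ 59.6 m

41 mph × 0.44704 = 18.3286 m/s.
Leader travels v²/(2a_L) = 335.938 / 5.600 = 59.989 m before stopping.
Follower covers v·t_r = 18.3286 × 1.7 = 31.159 m while reacting, then v²/(2a_F) = 335.938 / 3.800 = 88.405 m while braking, for a total of 31.159 + 88.405 = 119.564 m.
Since a_F ≤ a_L and the follower starts braking later, the follower is never slower than the leader, so the closest approach is when both have stopped.
Minimum gap = 119.564 − 59.989 = 59.575 m.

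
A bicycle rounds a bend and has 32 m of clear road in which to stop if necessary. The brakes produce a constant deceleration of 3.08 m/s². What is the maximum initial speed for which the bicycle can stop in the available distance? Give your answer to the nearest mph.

v²/(2a) = d ⇒ v = √(2 × 3.080 × 32) = √197.12 = 14.0399 m/s.
14.0399 m/s ÷ 0.44704 = 31.406 mph.

Maximum speed ≈ 31 mph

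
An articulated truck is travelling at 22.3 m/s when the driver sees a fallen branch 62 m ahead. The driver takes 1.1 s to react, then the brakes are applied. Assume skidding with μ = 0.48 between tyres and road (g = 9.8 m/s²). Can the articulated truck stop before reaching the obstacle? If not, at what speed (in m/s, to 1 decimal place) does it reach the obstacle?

No — it strikes the obstacle at 12.0 m/s

a = μg = 0.48 × 9.8 = 4.704 m/s².
Reaction distance = 22.3000 × 1.1 = 24.530 m.
Braking distance needed to stop: v²/(2a) = 497.290 / 9.408 = 52.858 m, so total needed = 24.530 + 52.858 = 77.388 m > 62 m — it cannot stop.
Distance remaining when braking begins: 62 − 24.530 = 37.470 m.
v² = v₀² − 2a·d = 497.290 − 2 × 4.704 × 37.470 = 144.772 m²/s².
v = √144.772 = 12.032 m/s.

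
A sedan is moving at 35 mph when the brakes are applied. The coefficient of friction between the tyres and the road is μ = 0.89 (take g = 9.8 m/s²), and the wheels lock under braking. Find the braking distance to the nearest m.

Braking distance ≈ 14 m

35 mph × 0.44704 = 15.6464 m/s.
a = μg = 0.89 × 9.8 = 8.722 m/s².
Braking distance = v²/(2a) = 15.6464² / (2 × 8.722) = 244.810 / 17.444 = 14.034 m.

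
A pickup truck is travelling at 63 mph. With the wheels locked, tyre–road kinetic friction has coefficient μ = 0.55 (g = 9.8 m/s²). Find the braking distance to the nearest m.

Braking distance ≈ 74 m

63 mph × 0.44704 = 28.1635 m/s.
a = μg = 0.55 × 9.8 = 5.390 m/s².
Braking distance = v²/(2a) = 28.1635² / (2 × 5.390) = 793.183 / 10.780 = 73.579 m.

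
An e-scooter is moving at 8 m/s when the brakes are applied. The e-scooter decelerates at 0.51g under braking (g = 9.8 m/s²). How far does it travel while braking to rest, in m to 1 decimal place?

Braking distance ≈ 6.4 m

a = 0.51 × 9.8 = 4.998 m/s².
Braking distance = v²/(2a) = 8.0000² / (2 × 4.998) = 64.000 / 9.996 = 6.403 m.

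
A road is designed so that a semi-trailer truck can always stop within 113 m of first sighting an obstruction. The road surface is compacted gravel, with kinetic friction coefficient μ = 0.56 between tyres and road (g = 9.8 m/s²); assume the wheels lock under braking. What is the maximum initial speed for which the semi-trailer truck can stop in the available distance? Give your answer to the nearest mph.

a = μg = 0.56 × 9.8 = 5.488 m/s².
v²/(2a) = d ⇒ v = √(2 × 5.488 × 113) = √1240.29 = 35.2178 m/s.
35.2178 m/s ÷ 0.44704 = 78.780 mph.

Maximum speed ≈ 79 mph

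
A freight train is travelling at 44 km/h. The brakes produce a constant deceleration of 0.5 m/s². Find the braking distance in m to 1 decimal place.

44 km/h ÷ 3.6 = 12.2222 m/s.
Braking distance = v²/(2a) = 12.2222² / (2 × 0.500) = 149.382 / 1.000 = 149.382 m.

Braking distance ≈ 149.4 m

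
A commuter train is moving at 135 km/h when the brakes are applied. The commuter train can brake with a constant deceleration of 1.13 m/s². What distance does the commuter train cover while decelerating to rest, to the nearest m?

Braking distance ≈ 622 m

135 km/h ÷ 3.6 = 37.5000 m/s.
Braking distance = v²/(2a) = 37.5000² / (2 × 1.130) = 1406.250 / 2.260 = 622.235 m.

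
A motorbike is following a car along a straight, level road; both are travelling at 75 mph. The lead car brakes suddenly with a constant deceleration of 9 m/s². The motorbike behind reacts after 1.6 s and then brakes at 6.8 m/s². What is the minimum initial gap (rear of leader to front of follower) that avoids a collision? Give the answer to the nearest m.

Minimum gap ≈ 74 m

75 mph × 0.44704 = 33.5280 m/s.
Leader travels v²/(2a_L) = 1124.127 / 18.000 = 62.451 m before stopping.
Follower covers v·t_r = 33.5280 × 1.6 = 53.645 m while reacting, then v²/(2a_F) = 1124.127 / 13.600 = 82.656 m while braking, for a total of 53.645 + 82.656 = 136.301 m.
Since a_F ≤ a_L and the follower starts braking later, the follower is never slower than the leader, so the closest approach is when both have stopped.
Minimum gap = 136.301 − 62.451 = 73.850 m.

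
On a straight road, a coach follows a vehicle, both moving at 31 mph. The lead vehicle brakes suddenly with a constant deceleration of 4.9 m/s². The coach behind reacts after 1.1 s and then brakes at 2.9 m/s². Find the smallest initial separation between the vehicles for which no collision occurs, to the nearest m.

31 mph × 0.44704 = 13.8582 m/s.
Leader travels v²/(2a_L) = 192.050 / 9.800 = 19.597 m before stopping.
Follower covers v·t_r = 13.8582 × 1.1 = 15.244 m while reacting, then v²/(2a_F) = 192.050 / 5.800 = 33.112 m while braking, for a total of 15.244 + 33.112 = 48.356 m.
Since a_F ≤ a_L and the follower starts braking later, the follower is never slower than the leader, so the closest approach is when both have stopped.
Minimum gap = 48.356 − 19.597 = 28.759 m.

Minimum gap ≈ 29 m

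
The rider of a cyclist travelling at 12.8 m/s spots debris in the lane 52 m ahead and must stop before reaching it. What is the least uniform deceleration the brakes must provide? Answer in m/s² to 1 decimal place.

v² = 2a·d ⇒ a = v²/(2d) = 12.8000² / (2 × 52.000) = 163.840 / 104.000 = 1.5754 m/s².

Required deceleration ≈ 1.6 m/s²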